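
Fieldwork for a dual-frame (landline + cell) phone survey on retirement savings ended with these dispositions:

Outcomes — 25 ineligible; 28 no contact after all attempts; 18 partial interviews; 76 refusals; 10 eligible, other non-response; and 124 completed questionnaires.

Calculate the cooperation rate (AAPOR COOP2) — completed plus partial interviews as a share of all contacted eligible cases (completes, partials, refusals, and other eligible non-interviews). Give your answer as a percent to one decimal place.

Numerator = 124 + 18 = 142
Denom = 124 + 18 + 76 + 10 = 228
COOP2 = 142 / 228 = 0.6228

62.3%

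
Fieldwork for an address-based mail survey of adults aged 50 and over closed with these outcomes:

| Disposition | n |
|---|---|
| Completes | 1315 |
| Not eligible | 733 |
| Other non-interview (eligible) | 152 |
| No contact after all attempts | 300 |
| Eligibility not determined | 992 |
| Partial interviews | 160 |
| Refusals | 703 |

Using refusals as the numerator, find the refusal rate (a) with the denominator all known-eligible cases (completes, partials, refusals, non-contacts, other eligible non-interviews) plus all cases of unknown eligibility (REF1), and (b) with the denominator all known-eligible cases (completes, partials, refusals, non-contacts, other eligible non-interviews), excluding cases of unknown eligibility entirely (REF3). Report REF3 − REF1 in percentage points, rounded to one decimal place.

7.3

Numerator: 703
Base: 1315 + 160 + 703 + 300 + 152 + 992 = 3622
REF1 = 703 / 3622 = 0.1941
Base: 1315 + 160 + 703 + 300 + 152 = 2630
REF3 = 703 / 2630 = 0.2673
Difference = 26.73 − 19.41 = 7.32 percentage points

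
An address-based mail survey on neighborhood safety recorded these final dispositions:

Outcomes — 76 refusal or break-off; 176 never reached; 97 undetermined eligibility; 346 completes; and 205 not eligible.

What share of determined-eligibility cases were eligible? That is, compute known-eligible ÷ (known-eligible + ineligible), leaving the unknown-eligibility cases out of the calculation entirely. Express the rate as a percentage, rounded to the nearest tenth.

74.5%

Known eligible = 346 + 76 + 176 = 598
e = 598 / (598 + 205) = 598 / 803 = 0.7447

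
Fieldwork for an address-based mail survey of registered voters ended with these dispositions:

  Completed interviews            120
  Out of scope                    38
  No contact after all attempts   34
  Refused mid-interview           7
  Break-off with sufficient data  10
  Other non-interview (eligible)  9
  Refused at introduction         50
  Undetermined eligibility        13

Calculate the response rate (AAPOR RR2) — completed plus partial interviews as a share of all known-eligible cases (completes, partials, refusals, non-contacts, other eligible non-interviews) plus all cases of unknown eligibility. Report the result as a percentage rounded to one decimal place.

53.5%

Refused = 50 + 7 = 57
Top = 120 + 10 = 130
Denom = 120 + 10 + 57 + 34 + 9 + 13 = 243
RR2 = 130 / 243 = 0.5350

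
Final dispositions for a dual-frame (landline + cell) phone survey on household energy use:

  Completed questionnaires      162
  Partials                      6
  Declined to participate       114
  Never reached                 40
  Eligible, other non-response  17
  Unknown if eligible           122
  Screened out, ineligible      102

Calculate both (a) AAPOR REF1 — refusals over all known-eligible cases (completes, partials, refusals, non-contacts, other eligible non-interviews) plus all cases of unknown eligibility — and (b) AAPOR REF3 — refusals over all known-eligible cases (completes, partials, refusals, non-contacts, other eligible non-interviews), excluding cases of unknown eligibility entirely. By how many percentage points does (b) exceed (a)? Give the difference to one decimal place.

8.9

Top → 114
Base → 162 + 6 + 114 + 40 + 17 + 122 = 461
REF1 = 114 / 461 = 0.2473
Base → 162 + 6 + 114 + 40 + 17 = 339
REF3 = 114 / 339 = 0.3363
Difference = 33.63 − 24.73 = 8.90 percentage points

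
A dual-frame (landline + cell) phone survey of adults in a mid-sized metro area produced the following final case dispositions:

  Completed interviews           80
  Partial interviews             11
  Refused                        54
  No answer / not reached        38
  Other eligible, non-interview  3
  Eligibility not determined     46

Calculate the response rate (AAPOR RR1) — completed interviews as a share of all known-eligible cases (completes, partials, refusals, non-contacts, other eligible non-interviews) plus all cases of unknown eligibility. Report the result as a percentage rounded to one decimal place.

34.5%

Top → 80
Denom → 80 + 11 + 54 + 38 + 3 + 46 = 232
RR1 = 80 / 232 = 0.3448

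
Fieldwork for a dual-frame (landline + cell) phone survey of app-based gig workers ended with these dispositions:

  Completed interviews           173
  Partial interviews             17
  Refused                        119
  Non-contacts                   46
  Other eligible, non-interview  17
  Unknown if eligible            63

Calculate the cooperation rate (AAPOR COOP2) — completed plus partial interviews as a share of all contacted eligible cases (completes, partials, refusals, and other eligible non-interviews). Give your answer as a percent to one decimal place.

Top = 173 + 17 = 190
Denominator = 173 + 17 + 119 + 17 = 326
COOP2 = 190 / 326 = 0.5828

58.3%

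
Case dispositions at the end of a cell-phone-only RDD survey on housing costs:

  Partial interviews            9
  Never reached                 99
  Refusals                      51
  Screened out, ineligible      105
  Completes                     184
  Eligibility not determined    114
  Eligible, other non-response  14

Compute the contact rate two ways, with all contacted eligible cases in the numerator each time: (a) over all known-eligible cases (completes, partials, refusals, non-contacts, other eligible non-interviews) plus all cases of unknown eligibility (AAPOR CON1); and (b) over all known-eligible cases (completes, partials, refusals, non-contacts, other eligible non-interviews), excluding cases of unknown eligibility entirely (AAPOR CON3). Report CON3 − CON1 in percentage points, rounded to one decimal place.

17.5

Numerator → 184 + 9 + 51 + 14 = 258
Denom → 184 + 9 + 51 + 99 + 14 + 114 = 471
CON1 = 258 / 471 = 0.5478
Denom → 184 + 9 + 51 + 99 + 14 = 357
CON3 = 258 / 357 = 0.7227
Difference = 72.27 − 54.78 = 17.49 percentage points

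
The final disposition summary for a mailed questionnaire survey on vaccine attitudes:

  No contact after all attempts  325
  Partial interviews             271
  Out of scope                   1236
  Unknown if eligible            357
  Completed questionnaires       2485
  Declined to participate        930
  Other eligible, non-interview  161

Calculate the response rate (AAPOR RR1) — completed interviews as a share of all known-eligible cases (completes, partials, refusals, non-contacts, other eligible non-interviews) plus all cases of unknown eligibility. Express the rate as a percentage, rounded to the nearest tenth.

54.9%

Num → 2485
Denominator → 2485 + 271 + 930 + 325 + 161 + 357 = 4529
RR1 = 2485 / 4529 = 0.5487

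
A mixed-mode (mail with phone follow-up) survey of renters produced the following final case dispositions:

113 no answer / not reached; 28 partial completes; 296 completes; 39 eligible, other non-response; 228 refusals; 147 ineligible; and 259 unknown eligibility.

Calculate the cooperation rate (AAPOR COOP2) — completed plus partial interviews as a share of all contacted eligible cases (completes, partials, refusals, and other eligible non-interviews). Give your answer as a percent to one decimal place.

54.8%

Top: 296 + 28 = 324
Denominator: 296 + 28 + 228 + 39 = 591
COOP2 = 324 / 591 = 0.5482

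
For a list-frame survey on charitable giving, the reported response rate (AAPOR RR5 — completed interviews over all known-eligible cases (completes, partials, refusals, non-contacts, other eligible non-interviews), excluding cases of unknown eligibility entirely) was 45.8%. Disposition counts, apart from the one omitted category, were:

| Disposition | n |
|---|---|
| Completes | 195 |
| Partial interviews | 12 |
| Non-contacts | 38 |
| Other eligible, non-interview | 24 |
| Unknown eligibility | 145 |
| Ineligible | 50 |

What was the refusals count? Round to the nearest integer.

157

RR5 = 195 / D = 0.458
D = 195 / 0.458 = 425.8
Remaining denominator categories sum to 269
refusals = 425.8 − 269 ≈ 157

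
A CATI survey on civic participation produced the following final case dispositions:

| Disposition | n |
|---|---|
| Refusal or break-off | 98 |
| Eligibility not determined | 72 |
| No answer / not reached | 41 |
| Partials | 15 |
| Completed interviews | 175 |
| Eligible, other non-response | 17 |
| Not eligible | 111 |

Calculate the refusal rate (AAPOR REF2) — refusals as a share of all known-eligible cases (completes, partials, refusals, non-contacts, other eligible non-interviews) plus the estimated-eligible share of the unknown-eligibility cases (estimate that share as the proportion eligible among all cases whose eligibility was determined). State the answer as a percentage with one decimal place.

24.5%

Numerator → 98
Determined eligible → 175 + 15 + 98 + 41 + 17 = 346
e = 346 / (346 + 111) = 346 / 457 = 0.7571
Eligible share of unknowns → 0.7571 × 72 = 54.51
Denominator → 346 + 54.51 = 400.51
REF2 = 98 / 400.51 = 0.2447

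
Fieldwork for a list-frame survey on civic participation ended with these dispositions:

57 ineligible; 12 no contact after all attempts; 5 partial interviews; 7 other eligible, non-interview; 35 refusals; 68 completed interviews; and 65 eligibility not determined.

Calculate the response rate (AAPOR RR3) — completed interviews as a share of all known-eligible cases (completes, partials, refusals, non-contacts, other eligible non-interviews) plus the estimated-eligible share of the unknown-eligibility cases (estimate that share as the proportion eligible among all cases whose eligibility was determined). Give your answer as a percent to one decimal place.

Num = 68
Eligible (known) = 68 + 5 + 35 + 12 + 7 = 127
e = 127 / (127 + 57) = 127 / 184 = 0.6902
Eligible share of unknowns = 0.6902 × 65 = 44.86
Denominator = 127 + 44.86 = 171.86
RR3 = 68 / 171.86 = 0.3957

39.6%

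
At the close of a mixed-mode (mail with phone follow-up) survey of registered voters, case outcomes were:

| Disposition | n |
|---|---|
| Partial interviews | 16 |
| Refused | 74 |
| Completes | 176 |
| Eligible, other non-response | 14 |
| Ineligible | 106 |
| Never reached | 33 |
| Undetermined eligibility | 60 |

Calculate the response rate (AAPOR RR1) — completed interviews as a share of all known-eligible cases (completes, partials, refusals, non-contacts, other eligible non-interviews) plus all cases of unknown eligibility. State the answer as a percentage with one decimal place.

47.2%

Numerator → 176
Base → 176 + 16 + 74 + 33 + 14 + 60 = 373
RR1 = 176 / 373 = 0.4718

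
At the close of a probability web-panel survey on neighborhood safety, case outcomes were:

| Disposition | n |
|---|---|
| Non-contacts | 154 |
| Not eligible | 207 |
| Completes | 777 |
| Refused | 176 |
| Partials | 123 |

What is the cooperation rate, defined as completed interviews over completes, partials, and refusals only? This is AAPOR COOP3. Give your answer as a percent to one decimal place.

Numerator = 777
Base = 777 + 123 + 176 = 1076
COOP3 = 777 / 1076 = 0.7221

72.2%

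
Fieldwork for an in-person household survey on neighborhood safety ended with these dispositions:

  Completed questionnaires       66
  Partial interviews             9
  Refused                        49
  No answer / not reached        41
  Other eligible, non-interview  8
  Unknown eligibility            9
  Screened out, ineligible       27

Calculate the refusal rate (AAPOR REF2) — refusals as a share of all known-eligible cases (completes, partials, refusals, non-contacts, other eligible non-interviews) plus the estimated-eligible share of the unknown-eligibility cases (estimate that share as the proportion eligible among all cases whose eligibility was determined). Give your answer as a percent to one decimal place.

27.1%

Top → 49
Eligible (known) → 66 + 9 + 49 + 41 + 8 = 173
e = 173 / (173 + 27) = 173 / 200 = 0.8650
e × U → 0.8650 × 9 = 7.79
Base → 173 + 7.79 = 180.79
REF2 = 49 / 180.79 = 0.2710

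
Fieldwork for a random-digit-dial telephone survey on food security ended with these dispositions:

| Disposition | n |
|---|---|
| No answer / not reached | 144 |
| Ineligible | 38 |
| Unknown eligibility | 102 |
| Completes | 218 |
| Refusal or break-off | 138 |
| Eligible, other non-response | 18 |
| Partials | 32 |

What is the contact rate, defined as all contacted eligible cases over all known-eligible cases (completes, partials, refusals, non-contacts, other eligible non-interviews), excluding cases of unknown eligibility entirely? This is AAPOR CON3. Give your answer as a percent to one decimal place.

Numerator → 218 + 32 + 138 + 18 = 406
Base → 218 + 32 + 138 + 144 + 18 = 550
CON3 = 406 / 550 = 0.7382

73.8%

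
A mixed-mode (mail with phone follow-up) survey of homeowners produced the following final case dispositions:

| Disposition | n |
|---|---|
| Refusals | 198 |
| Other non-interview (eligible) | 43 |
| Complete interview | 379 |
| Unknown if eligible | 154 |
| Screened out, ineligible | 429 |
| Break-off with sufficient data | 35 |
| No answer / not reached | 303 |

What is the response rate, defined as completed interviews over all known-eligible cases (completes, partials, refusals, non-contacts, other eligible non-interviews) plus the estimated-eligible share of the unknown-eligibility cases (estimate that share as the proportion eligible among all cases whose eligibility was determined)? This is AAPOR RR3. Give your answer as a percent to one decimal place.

Numerator = 379
Known eligible = 379 + 35 + 198 + 303 + 43 = 958
e = 958 / (958 + 429) = 958 / 1387 = 0.6907
e × U = 0.6907 × 154 = 106.37
Denominator = 958 + 106.37 = 1064.37
RR3 = 379 / 1064.37 = 0.3561

35.6%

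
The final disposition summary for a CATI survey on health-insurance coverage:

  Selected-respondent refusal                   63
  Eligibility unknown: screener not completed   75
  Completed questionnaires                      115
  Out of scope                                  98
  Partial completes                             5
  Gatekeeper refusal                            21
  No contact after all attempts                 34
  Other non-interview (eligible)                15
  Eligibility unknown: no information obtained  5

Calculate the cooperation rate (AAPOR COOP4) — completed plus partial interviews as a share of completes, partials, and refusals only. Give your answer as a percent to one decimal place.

58.8%

Refusal or break-off = 21 + 63 = 84
Undetermined eligibility = 75 + 5 = 80
Top: 115 + 5 = 120
Denominator: 115 + 5 + 84 = 204
COOP4 = 120 / 204 = 0.5882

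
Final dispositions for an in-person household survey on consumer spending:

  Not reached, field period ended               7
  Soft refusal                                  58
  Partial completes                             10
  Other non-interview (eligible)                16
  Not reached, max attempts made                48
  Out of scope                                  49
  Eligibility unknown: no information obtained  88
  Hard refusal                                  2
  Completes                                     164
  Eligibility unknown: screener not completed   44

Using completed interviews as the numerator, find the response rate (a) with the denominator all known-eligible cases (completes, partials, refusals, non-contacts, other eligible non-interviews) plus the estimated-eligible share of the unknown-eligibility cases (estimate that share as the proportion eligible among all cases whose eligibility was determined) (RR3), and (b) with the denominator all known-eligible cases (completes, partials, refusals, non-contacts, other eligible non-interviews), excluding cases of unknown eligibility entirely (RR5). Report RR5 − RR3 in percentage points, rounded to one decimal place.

Declined to participate = 2 + 58 = 60
No contact after all attempts = 7 + 48 = 55
Unknown eligibility = 44 + 88 = 132
Num → 164
Eligible (known) → 164 + 10 + 60 + 55 + 16 = 305
e = 305 / (305 + 49) = 305 / 354 = 0.8616
e × U → 0.8616 × 132 = 113.73
Denom → 305 + 113.73 = 418.73
RR3 = 164 / 418.73 = 0.3917
Denom → 164 + 10 + 60 + 55 + 16 = 305
RR5 = 164 / 305 = 0.5377
Difference = 53.77 − 39.17 = 14.60 percentage points

14.6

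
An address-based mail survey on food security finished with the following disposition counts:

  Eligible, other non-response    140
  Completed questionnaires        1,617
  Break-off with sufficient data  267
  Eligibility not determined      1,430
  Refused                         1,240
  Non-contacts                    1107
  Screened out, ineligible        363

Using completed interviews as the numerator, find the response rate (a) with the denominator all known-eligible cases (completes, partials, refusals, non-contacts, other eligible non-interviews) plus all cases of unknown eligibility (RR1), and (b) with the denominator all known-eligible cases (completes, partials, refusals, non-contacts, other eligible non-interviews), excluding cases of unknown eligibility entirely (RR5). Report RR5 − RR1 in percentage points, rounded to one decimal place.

Num: 1617
Denom: 1617 + 267 + 1240 + 1107 + 140 + 1430 = 5801
RR1 = 1617 / 5801 = 0.2787
Denom: 1617 + 267 + 1240 + 1107 + 140 = 4371
RR5 = 1617 / 4371 = 0.3699
Difference = 36.99 − 27.87 = 9.12 percentage points

9.1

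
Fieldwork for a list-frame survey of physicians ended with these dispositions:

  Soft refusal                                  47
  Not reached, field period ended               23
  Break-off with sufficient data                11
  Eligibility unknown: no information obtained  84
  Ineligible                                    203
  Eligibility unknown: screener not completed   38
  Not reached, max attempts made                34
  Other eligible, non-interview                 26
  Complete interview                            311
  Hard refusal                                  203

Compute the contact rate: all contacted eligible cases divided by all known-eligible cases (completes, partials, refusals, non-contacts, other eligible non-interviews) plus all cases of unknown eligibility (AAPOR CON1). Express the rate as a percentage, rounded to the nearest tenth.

77.0%

Refusal or break-off = 203 + 47 = 250
Never reached = 23 + 34 = 57
Unknown eligibility = 38 + 84 = 122
Num = 311 + 11 + 250 + 26 = 598
Base = 311 + 11 + 250 + 57 + 26 + 122 = 777
CON1 = 598 / 777 = 0.7696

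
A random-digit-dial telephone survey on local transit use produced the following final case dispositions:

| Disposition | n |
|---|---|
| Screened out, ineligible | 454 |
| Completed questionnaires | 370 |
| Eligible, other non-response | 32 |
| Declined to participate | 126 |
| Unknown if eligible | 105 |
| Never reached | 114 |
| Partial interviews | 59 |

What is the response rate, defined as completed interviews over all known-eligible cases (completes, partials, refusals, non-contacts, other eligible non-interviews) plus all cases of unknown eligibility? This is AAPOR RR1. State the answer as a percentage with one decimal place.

45.9%

Numerator: 370
Denominator: 370 + 59 + 126 + 114 + 32 + 105 = 806
RR1 = 370 / 806 = 0.4591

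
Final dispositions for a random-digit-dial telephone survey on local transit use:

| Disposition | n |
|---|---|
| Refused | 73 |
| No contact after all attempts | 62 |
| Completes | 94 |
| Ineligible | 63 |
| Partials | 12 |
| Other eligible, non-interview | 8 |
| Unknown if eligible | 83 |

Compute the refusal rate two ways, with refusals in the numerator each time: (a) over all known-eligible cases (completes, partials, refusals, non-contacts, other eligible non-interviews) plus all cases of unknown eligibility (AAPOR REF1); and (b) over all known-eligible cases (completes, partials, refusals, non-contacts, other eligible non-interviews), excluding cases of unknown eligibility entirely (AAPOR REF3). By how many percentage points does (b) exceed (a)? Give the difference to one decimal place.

Numerator = 73
Denom = 94 + 12 + 73 + 62 + 8 + 83 = 332
REF1 = 73 / 332 = 0.2199
Denom = 94 + 12 + 73 + 62 + 8 = 249
REF3 = 73 / 249 = 0.2932
Difference = 29.32 − 21.99 = 7.33 percentage points

7.3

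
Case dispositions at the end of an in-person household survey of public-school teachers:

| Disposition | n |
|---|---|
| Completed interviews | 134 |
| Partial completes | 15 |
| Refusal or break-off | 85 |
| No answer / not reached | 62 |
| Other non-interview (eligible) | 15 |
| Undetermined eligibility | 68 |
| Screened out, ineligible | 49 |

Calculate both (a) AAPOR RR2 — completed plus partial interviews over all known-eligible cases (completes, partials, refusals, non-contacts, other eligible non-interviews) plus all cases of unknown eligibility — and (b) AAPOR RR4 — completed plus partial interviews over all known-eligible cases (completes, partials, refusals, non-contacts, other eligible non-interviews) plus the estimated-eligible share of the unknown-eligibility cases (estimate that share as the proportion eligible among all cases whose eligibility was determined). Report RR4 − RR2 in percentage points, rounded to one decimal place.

Top = 134 + 15 = 149
Denom = 134 + 15 + 85 + 62 + 15 + 68 = 379
RR2 = 149 / 379 = 0.3931
Known eligible = 134 + 15 + 85 + 62 + 15 = 311
e = 311 / (311 + 49) = 311 / 360 = 0.8639
Estimated eligible among unknowns = 0.8639 × 68 = 58.75
Denom = 311 + 58.75 = 369.75
RR4 = 149 / 369.75 = 0.4030
Difference = 40.30 − 39.31 = 0.99 percentage points

1.0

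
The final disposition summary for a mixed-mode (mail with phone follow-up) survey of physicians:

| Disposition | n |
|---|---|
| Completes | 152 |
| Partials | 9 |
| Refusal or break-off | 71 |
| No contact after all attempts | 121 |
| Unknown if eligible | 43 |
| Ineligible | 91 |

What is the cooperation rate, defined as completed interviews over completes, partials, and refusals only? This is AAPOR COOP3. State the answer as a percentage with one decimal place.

Numerator = 152
Denominator = 152 + 9 + 71 = 232
COOP3 = 152 / 232 = 0.6552

65.5%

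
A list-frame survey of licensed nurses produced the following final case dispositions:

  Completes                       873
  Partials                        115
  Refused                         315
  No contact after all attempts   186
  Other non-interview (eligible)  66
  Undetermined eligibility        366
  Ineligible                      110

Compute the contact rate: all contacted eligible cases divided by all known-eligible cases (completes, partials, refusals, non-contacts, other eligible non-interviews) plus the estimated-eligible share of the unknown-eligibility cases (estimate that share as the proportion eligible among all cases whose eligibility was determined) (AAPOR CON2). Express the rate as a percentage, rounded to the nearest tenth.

Num → 873 + 115 + 315 + 66 = 1369
Eligible (known) → 873 + 115 + 315 + 186 + 66 = 1555
e = 1555 / (1555 + 110) = 1555 / 1665 = 0.9339
Eligible share of unknowns → 0.9339 × 366 = 341.81
Base → 1555 + 341.81 = 1896.81
CON2 = 1369 / 1896.81 = 0.7217

72.2%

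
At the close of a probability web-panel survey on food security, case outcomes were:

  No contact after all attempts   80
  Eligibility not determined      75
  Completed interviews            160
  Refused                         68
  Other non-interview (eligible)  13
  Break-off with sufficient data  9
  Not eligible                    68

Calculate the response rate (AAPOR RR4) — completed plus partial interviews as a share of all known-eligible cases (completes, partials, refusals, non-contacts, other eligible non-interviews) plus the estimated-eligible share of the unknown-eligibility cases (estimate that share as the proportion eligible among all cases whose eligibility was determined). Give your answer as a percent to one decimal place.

43.1%

Numerator = 160 + 9 = 169
Known eligible = 160 + 9 + 68 + 80 + 13 = 330
e = 330 / (330 + 68) = 330 / 398 = 0.8291
Eligible share of unknowns = 0.8291 × 75 = 62.18
Denominator = 330 + 62.18 = 392.18
RR4 = 169 / 392.18 = 0.4309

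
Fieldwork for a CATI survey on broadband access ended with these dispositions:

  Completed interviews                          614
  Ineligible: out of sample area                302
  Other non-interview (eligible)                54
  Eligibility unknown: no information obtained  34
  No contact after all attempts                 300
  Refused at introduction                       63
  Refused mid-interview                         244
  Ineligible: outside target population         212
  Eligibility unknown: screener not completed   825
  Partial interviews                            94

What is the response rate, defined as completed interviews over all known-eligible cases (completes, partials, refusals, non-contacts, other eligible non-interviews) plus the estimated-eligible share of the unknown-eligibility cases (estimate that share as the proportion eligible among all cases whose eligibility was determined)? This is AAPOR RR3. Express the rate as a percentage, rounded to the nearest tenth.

30.8%

Declined to participate = 63 + 244 = 307
Undetermined eligibility = 825 + 34 = 859
Not eligible = 212 + 302 = 514
Numerator → 614
Known eligible → 614 + 94 + 307 + 300 + 54 = 1369
e = 1369 / (1369 + 514) = 1369 / 1883 = 0.7270
Eligible share of unknowns → 0.7270 × 859 = 624.49
Denominator → 1369 + 624.49 = 1993.49
RR3 = 614 / 1993.49 = 0.3080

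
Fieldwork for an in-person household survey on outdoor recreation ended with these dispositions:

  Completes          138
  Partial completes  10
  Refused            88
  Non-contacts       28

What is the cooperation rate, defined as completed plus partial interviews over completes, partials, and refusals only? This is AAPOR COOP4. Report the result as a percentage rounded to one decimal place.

62.7%

Num: 138 + 10 = 148
Denom: 138 + 10 + 88 = 236
COOP4 = 148 / 236 = 0.6271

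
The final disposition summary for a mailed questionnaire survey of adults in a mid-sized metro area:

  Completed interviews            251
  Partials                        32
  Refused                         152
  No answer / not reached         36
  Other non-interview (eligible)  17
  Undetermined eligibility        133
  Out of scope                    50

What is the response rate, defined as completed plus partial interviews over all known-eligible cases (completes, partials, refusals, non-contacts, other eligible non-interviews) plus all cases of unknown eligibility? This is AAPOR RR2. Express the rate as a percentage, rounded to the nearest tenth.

Top: 251 + 32 = 283
Base: 251 + 32 + 152 + 36 + 17 + 133 = 621
RR2 = 283 / 621 = 0.4557

45.6%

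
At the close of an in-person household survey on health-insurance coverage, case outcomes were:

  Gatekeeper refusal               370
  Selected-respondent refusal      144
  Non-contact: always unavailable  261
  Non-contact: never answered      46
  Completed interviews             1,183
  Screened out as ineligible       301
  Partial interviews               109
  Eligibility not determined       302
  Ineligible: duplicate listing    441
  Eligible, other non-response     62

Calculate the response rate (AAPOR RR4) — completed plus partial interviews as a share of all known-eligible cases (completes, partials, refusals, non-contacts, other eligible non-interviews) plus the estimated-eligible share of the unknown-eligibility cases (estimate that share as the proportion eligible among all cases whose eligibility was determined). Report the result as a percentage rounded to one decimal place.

Declined to participate = 370 + 144 = 514
Never reached = 46 + 261 = 307
Out of scope = 301 + 441 = 742
Numerator → 1183 + 109 = 1292
Known eligible → 1183 + 109 + 514 + 307 + 62 = 2175
e = 2175 / (2175 + 742) = 2175 / 2917 = 0.7456
Estimated eligible among unknowns → 0.7456 × 302 = 225.17
Denom → 2175 + 225.17 = 2400.17
RR4 = 1292 / 2400.17 = 0.5383

53.8%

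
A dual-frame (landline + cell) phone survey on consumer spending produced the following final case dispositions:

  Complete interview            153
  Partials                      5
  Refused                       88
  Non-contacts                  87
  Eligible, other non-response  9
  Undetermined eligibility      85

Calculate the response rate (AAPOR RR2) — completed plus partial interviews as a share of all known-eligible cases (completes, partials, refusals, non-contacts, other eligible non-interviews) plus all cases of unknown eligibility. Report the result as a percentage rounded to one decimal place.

37.0%

Top = 153 + 5 = 158
Base = 153 + 5 + 88 + 87 + 9 + 85 = 427
RR2 = 158 / 427 = 0.3700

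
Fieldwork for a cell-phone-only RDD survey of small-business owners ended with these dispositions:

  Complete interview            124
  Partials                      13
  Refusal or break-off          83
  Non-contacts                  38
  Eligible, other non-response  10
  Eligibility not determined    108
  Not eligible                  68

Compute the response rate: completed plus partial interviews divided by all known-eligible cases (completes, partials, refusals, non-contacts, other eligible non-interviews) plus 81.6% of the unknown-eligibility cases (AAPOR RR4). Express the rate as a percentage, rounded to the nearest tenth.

Top: 124 + 13 = 137
Known eligible: 124 + 13 + 83 + 38 + 10 = 268
Estimated eligible among unknowns: 0.8160 × 108 = 88.13
Denom: 268 + 88.13 = 356.13
RR4 = 137 / 356.13 = 0.3847

38.5%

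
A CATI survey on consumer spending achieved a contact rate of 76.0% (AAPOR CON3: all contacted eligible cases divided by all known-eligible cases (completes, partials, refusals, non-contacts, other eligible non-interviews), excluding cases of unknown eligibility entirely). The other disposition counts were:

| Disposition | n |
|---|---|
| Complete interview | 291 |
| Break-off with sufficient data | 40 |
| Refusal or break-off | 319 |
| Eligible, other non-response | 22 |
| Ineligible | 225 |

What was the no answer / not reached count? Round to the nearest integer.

Numerator → 291 + 40 + 319 + 22 = 672
CON3 = 672 / D = 0.760
D = 672 / 0.760 = 884.2
Remaining denominator categories sum to 672
no answer / not reached = 884.2 − 672 ≈ 212

212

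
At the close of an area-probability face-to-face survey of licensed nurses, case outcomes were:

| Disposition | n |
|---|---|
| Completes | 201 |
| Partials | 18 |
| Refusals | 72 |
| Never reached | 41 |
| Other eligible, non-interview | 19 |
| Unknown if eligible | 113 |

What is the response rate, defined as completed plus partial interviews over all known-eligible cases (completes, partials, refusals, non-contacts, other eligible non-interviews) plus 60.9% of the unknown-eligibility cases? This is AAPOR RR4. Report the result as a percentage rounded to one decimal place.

52.2%

Num = 201 + 18 = 219
Determined eligible = 201 + 18 + 72 + 41 + 19 = 351
Estimated eligible among unknowns = 0.6090 × 113 = 68.82
Base = 351 + 68.82 = 419.82
RR4 = 219 / 419.82 = 0.5217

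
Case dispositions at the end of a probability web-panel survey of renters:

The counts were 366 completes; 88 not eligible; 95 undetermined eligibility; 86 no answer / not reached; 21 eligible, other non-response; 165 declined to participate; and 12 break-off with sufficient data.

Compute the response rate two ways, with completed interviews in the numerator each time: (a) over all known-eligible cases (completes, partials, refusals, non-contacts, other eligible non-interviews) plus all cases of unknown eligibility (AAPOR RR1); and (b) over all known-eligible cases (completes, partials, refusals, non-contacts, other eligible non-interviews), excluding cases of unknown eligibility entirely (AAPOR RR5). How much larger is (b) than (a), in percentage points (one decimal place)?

Num = 366
Denominator = 366 + 12 + 165 + 86 + 21 + 95 = 745
RR1 = 366 / 745 = 0.4913
Denominator = 366 + 12 + 165 + 86 + 21 = 650
RR5 = 366 / 650 = 0.5631
Difference = 56.31 − 49.13 = 7.18 percentage points

7.2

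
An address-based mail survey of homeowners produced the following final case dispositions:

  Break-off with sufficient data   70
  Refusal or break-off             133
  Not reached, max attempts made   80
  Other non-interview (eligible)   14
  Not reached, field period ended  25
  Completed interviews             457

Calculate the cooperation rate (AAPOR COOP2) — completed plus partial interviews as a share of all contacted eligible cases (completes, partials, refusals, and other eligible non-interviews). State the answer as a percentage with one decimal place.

No contact after all attempts = 25 + 80 = 105
Num: 457 + 70 = 527
Denominator: 457 + 70 + 133 + 14 = 674
COOP2 = 527 / 674 = 0.7819

78.2%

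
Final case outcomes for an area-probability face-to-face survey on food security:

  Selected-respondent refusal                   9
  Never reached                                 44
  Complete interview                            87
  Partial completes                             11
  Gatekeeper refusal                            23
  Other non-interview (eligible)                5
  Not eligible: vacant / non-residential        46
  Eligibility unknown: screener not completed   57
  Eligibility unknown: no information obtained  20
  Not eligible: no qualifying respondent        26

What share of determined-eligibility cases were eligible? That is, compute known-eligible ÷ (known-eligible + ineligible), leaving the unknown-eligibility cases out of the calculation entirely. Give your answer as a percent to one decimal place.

71.3%

Refusal or break-off = 23 + 9 = 32
Unknown eligibility = 57 + 20 = 77
Screened out, ineligible = 26 + 46 = 72
Known eligible = 87 + 11 + 32 + 44 + 5 = 179
e = 179 / (179 + 72) = 179 / 251 = 0.7131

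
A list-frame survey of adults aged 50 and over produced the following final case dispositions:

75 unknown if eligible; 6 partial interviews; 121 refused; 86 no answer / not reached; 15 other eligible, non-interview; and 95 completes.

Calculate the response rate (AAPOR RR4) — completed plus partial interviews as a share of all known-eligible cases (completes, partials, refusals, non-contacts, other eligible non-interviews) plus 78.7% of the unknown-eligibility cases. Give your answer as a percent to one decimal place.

26.4%

Numerator → 95 + 6 = 101
Determined eligible → 95 + 6 + 121 + 86 + 15 = 323
e × U → 0.7870 × 75 = 59.03
Base → 323 + 59.03 = 382.03
RR4 = 101 / 382.03 = 0.2644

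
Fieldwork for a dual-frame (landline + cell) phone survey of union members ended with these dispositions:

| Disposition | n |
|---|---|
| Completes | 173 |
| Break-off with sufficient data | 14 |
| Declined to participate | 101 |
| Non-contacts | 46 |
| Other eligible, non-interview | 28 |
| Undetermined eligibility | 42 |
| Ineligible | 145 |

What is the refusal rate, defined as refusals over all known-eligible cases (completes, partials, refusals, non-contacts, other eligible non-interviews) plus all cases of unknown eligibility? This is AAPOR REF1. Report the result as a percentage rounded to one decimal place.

25.0%

Numerator = 101
Denominator = 173 + 14 + 101 + 46 + 28 + 42 = 404
REF1 = 101 / 404 = 0.2500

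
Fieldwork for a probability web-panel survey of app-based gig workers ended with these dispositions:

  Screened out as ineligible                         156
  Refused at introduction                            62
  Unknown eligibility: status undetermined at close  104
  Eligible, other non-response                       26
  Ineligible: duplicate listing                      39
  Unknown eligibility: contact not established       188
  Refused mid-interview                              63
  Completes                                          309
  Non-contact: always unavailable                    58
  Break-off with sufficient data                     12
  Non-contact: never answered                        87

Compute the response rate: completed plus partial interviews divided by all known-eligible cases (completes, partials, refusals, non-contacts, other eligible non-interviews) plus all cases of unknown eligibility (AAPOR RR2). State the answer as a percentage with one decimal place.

Refusal or break-off = 62 + 63 = 125
No contact after all attempts = 87 + 58 = 145
Unknown if eligible = 188 + 104 = 292
Not eligible = 156 + 39 = 195
Num → 309 + 12 = 321
Denom → 309 + 12 + 125 + 145 + 26 + 292 = 909
RR2 = 321 / 909 = 0.3531

35.3%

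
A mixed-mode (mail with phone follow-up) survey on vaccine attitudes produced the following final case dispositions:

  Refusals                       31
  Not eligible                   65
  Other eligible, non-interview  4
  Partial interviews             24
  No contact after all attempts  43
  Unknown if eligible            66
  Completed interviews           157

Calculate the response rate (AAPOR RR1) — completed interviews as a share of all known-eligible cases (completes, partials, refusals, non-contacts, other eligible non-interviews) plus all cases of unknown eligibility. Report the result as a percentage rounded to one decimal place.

48.3%

Numerator → 157
Base → 157 + 24 + 31 + 43 + 4 + 66 = 325
RR1 = 157 / 325 = 0.4831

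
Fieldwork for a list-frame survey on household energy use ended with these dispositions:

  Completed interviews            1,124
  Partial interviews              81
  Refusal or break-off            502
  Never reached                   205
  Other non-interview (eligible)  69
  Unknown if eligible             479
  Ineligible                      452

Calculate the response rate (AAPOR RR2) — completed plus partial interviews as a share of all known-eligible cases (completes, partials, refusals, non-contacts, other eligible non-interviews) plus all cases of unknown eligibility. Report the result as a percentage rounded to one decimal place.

Top = 1124 + 81 = 1205
Denominator = 1124 + 81 + 502 + 205 + 69 + 479 = 2460
RR2 = 1205 / 2460 = 0.4898

49.0%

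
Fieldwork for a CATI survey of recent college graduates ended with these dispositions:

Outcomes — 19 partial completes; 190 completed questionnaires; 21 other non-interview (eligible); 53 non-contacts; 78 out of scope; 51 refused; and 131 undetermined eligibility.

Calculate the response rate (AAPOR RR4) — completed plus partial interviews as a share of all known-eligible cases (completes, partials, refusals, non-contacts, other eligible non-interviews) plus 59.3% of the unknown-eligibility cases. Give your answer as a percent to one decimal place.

Num → 190 + 19 = 209
Known eligible → 190 + 19 + 51 + 53 + 21 = 334
Estimated eligible among unknowns → 0.5930 × 131 = 77.68
Denom → 334 + 77.68 = 411.68
RR4 = 209 / 411.68 = 0.5077

50.8%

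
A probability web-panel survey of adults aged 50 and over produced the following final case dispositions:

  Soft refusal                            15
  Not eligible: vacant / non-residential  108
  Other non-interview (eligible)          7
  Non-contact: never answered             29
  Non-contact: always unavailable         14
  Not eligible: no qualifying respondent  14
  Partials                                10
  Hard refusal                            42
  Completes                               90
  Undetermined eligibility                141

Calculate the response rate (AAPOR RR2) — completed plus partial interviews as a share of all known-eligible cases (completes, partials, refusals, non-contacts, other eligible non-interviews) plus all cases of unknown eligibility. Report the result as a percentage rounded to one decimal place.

Refusal or break-off = 42 + 15 = 57
No answer / not reached = 29 + 14 = 43
Screened out, ineligible = 14 + 108 = 122
Top: 90 + 10 = 100
Denom: 90 + 10 + 57 + 43 + 7 + 141 = 348
RR2 = 100 / 348 = 0.2874

28.7%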